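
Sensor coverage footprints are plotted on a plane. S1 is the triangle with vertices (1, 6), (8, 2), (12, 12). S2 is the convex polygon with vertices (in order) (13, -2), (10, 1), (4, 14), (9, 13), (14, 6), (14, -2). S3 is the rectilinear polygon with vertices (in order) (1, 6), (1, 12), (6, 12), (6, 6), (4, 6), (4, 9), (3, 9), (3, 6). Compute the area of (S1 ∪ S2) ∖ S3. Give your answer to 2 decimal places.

92.95

|S1 ∪ S2| = 99.6649.
|(S1 ∪ S2) ∩ S3| = 6.711.
|(S1 ∪ S2) ∖ S3| = 99.6649 − 6.711 = 92.95.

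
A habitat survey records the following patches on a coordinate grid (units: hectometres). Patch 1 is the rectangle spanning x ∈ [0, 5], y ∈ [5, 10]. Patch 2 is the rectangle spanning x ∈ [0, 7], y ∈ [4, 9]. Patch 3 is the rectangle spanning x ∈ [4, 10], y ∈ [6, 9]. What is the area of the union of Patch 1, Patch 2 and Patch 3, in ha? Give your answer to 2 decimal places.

By inclusion–exclusion:
Individual areas: |Patch 1| = 25, |Patch 2| = 35, |Patch 3| = 18.
|Patch 1∩Patch 2|: x∈[0,5], y∈[5,9] → 5·4 = 20.
|Patch 1∩Patch 3|: x∈[4,5], y∈[6,9] → 1·3 = 3.
|Patch 2∩Patch 3|: x∈[4,7], y∈[6,9] → 3·3 = 9.
|Patch 1∩Patch 2∩Patch 3| = 3.
|Patch 1 ∪ Patch 2 ∪ Patch 3| = 78 − 32 + 3 = 49.00.

49.00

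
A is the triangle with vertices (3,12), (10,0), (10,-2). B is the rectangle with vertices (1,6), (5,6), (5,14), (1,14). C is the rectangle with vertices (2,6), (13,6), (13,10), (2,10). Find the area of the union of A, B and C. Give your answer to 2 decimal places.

69.50

By inclusion–exclusion:
Individual areas: |A| = 7, |B| = 32, |C| = 44.
|A∩B| = 0.5714.
|A∩C| = 1.3333.
|B∩C|: x∈[2,5], y∈[6,10] → 3·4 = 12.
|A∩B∩C| = 0.4048.
|A ∪ B ∪ C| = 83 − 13.9048 + 0.4048 = 69.50.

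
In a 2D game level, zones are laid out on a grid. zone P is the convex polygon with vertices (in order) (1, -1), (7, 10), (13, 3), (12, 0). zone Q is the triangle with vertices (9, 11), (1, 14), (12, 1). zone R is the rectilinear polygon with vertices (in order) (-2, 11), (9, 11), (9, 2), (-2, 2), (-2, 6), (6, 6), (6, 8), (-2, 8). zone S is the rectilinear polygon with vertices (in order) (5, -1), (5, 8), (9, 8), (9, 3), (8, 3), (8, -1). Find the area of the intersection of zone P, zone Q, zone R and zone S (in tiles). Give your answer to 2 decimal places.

The intersection is the polygon with vertices (9,4.545), (6.077,8), (8.714,8), (9,7.667).
By the shoelace formula its area is 5.00.

5.00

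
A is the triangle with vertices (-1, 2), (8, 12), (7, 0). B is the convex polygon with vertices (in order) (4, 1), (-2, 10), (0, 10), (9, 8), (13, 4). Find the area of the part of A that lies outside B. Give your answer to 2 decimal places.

|A| = 49, |A∩B| = 31.901.
|A ∖ B| = |A| − |A∩B| = 49 − 31.901 = 17.10.

17.10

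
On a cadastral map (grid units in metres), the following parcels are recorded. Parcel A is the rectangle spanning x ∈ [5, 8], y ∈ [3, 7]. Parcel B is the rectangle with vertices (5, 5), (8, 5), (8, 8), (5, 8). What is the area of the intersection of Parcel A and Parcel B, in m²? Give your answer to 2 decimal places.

|Parcel A∩Parcel B|: x∈[5,8], y∈[5,7] → 3·2 = 6.

6.00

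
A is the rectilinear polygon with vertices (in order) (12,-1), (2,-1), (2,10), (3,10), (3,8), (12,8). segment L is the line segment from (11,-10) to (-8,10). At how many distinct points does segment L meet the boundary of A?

2

The segment meets the boundary at (2,-0.526), (2.45,-1).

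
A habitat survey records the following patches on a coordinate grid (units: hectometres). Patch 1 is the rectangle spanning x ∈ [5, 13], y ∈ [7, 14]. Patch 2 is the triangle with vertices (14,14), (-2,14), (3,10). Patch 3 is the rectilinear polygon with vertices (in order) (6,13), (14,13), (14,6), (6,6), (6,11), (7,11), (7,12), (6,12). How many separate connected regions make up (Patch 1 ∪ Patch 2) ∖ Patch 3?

(Patch 1 ∪ Patch 2) ∖ Patch 3 is a single connected region.

1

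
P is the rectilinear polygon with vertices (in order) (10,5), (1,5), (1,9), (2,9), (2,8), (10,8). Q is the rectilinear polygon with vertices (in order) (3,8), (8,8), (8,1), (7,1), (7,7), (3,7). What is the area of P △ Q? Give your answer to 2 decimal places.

25.00

|P| = 28, |Q| = 11, |P∩Q| = 7.
|P △ Q| = |P| + |Q| − 2·|P∩Q| = 28 + 11 − 14 = 25.00.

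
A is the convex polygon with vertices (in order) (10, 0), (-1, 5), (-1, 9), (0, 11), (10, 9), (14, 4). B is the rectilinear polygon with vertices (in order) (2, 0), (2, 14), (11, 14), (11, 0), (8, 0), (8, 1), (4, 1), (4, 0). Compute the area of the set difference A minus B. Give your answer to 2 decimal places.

28.78

|A| = 100.5, |A∩B| = 71.7205.
|A ∖ B| = |A| − |A∩B| = 100.5 − 71.7205 = 28.78.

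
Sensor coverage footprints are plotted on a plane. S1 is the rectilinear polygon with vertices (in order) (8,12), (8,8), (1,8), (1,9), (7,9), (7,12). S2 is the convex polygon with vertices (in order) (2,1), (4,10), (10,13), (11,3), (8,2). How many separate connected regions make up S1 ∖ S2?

2

S1 ∖ S2 splits into 2 disjoint pieces (area 2.6667, area 0.25).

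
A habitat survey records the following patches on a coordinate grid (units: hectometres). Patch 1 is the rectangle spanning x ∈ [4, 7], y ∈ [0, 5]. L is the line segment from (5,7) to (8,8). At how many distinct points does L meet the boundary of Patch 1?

0

The segment lies entirely outside Patch 1 and never meets its boundary.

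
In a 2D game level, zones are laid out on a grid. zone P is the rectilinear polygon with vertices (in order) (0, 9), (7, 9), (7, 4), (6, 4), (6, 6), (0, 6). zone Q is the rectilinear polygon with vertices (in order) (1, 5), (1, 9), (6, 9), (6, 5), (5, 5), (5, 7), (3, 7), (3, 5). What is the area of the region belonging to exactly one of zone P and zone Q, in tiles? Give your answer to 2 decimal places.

|zone P| = 23, |zone Q| = 16, |zone P∩zone Q| = 13.
|zone P △ zone Q| = |zone P| + |zone Q| − 2·|zone P∩zone Q| = 23 + 16 − 26 = 13.00.

13.00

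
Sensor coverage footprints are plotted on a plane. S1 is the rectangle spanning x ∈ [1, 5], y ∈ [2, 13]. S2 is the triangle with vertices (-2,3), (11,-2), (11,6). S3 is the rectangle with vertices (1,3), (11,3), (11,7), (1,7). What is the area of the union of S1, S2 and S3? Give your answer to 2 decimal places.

97.54

By inclusion–exclusion:
Individual areas: |S1| = 44, |S2| = 52, |S3| = 40.
|S1∩S2| = 8.6154.
|S1∩S3|: x∈[1,5], y∈[3,7] → 4·4 = 16.
|S2∩S3| = 18.4615.
|S1∩S2∩S3| = 4.6154.
|S1 ∪ S2 ∪ S3| = 136 − 43.0769 + 4.6154 = 97.54.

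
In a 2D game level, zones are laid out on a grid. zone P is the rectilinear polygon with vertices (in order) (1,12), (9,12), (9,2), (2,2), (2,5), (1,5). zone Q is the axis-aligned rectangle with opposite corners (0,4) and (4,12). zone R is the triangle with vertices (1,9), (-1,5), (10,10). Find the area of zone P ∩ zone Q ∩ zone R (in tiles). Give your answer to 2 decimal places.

7.73

The intersection is the polygon with vertices (4,7.273), (1,5.909), (1,9), (4,9.333).
By the shoelace formula its area is 7.73.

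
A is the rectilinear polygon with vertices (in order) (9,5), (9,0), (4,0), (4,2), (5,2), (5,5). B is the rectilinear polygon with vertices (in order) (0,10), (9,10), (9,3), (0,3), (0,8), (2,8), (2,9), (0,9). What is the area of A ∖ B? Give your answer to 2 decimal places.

|A| = 22, |A∩B| = 8.
|A ∖ B| = |A| − |A∩B| = 22 − 8 = 14.00.

14.00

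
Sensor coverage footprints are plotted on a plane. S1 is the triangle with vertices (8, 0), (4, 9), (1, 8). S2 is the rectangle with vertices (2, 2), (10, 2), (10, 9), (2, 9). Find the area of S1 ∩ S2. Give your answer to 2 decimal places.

The intersection is the polygon with vertices (7.111,2), (6.25,2), (2,6.857), (2,8.333), (4,9).
By the shoelace formula its area is 13.90.

13.90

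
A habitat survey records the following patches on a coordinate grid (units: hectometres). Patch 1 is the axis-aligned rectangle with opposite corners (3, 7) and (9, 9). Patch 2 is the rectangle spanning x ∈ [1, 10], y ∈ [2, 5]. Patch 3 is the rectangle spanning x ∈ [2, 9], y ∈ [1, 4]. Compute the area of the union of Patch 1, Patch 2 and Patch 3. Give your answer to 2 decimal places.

By inclusion–exclusion:
Individual areas: |Patch 1| = 12, |Patch 2| = 27, |Patch 3| = 21.
|Patch 1∩Patch 2| = 0 (no overlap).
|Patch 1∩Patch 3| = 0 (no overlap).
|Patch 2∩Patch 3|: x∈[2,9], y∈[2,4] → 7·2 = 14.
|Patch 1∩Patch 2∩Patch 3| = 0.
|Patch 1 ∪ Patch 2 ∪ Patch 3| = 60 − 14 + 0 = 46.00.

46.00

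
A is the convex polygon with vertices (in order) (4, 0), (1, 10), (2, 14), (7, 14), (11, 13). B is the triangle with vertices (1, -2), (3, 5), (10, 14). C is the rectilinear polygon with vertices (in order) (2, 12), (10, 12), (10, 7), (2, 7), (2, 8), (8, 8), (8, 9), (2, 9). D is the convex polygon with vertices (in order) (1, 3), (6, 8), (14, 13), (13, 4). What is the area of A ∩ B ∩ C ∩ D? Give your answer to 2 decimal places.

The intersection is the polygon with vertices (6.625,8), (6.062,7), (5,7), (6,8).
By the shoelace formula its area is 0.84.

0.84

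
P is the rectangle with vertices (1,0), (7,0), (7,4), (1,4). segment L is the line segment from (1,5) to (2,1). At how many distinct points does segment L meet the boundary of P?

The segment meets the boundary at (1.25,4).

1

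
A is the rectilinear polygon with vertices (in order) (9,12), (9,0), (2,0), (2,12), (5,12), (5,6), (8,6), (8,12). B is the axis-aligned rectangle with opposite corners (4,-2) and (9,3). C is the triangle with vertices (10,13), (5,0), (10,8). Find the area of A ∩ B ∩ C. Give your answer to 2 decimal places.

The intersection is the polygon with vertices (6.875,3), (5,0), (6.154,3).
By the shoelace formula its area is 1.08.

1.08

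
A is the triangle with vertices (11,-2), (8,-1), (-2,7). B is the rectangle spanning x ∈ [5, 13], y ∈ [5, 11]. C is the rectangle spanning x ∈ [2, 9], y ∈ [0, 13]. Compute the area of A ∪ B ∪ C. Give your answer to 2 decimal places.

By inclusion–exclusion:
Individual areas: |A| = 7, |B| = 48, |C| = 91.
|A∩B| = 0.
|A∩C| = 3.9024.
|B∩C|: x∈[5,9], y∈[5,11] → 4·6 = 24.
|A∩B∩C| = 0.
|A ∪ B ∪ C| = 146 − 27.9024 + 0 = 118.10.

118.10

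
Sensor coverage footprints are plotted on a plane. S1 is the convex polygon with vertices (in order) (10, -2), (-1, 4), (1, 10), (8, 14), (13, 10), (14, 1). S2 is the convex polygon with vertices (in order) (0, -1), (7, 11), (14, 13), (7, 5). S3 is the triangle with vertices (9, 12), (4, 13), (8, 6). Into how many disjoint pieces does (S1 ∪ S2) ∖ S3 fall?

1

(S1 ∪ S2) ∖ S3 is a single connected region.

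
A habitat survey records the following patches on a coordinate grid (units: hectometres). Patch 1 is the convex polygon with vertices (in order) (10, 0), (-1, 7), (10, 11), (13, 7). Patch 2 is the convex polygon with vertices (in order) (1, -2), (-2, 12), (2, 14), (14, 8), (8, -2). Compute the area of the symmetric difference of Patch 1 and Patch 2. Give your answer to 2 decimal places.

93.80

|Patch 1| = 77, |Patch 2| = 165, |Patch 1∩Patch 2| = 74.099.
|Patch 1 △ Patch 2| = |Patch 1| + |Patch 2| − 2·|Patch 1∩Patch 2| = 77 + 165 − 148.198 = 93.80.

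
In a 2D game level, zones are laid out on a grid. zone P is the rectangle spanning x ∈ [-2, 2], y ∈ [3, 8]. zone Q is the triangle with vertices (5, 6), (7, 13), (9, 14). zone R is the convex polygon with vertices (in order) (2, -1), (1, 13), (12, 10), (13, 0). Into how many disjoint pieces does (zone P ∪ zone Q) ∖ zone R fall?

2

(zone P ∪ zone Q) ∖ zone R splits into 2 disjoint pieces (area 17.6786, area 2.9458).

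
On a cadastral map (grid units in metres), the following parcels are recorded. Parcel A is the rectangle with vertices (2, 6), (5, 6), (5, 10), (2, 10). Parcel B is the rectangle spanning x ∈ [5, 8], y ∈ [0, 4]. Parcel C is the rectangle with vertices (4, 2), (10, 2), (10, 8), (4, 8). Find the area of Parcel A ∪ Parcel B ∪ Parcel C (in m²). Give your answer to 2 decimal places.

By inclusion–exclusion:
Individual areas: |Parcel A| = 12, |Parcel B| = 12, |Parcel C| = 36.
|Parcel A∩Parcel B| = 0 (no overlap).
|Parcel A∩Parcel C|: x∈[4,5], y∈[6,8] → 1·2 = 2.
|Parcel B∩Parcel C|: x∈[5,8], y∈[2,4] → 3·2 = 6.
|Parcel A∩Parcel B∩Parcel C| = 0.
|Parcel A ∪ Parcel B ∪ Parcel C| = 60 − 8 + 0 = 52.00.

52.00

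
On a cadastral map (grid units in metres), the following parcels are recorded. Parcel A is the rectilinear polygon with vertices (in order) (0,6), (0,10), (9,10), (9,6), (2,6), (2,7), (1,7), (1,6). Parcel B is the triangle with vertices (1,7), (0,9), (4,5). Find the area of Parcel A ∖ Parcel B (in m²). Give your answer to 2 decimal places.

|Parcel A| = 35, |Parcel A∩Parcel B| = 1.4167.
|Parcel A ∖ Parcel B| = |Parcel A| − |Parcel A∩Parcel B| = 35 − 1.4167 = 33.58.

33.58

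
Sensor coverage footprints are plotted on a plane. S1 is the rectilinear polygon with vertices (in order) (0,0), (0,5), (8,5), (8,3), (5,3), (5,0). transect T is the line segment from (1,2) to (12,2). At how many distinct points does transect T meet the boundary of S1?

The segment meets the boundary at (5,2).

1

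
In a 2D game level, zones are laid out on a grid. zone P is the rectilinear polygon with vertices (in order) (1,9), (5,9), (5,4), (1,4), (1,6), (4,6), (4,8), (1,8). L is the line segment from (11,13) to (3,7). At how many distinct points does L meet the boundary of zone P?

The segment meets the boundary at (4,7.75), (5,8.5).

2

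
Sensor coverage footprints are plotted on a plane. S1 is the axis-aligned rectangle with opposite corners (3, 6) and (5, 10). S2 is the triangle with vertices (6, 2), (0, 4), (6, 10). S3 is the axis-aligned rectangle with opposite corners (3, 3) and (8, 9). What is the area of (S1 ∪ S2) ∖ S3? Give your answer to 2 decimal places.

|S1 ∪ S2| = 28.
|(S1 ∪ S2) ∩ S3| = 18.
|(S1 ∪ S2) ∖ S3| = 28 − 18 = 10.00.

10.00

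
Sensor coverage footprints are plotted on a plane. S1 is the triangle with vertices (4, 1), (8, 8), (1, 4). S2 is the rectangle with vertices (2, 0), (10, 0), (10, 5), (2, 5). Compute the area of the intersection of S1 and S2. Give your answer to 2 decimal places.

The intersection is the polygon with vertices (4,1), (2,3), (2,4.571), (2.75,5), (6.286,5).
By the shoelace formula its area is 10.41.

10.41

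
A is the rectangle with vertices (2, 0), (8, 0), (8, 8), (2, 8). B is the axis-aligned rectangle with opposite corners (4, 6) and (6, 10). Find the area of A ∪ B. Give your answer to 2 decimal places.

By inclusion–exclusion:
Individual areas: |A| = 48, |B| = 8.
|A∩B|: x∈[4,6], y∈[6,8] → 2·2 = 4.
|A ∪ B| = 56 − 4 = 52.00.

52.00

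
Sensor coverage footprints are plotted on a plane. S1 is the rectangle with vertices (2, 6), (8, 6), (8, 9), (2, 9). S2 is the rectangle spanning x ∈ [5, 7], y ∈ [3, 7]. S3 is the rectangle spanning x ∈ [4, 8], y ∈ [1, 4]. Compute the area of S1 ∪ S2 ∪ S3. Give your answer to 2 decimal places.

By inclusion–exclusion:
Individual areas: |S1| = 18, |S2| = 8, |S3| = 12.
|S1∩S2|: x∈[5,7], y∈[6,7] → 2·1 = 2.
|S1∩S3| = 0 (no overlap).
|S2∩S3|: x∈[5,7], y∈[3,4] → 2·1 = 2.
|S1∩S2∩S3| = 0.
|S1 ∪ S2 ∪ S3| = 38 − 4 + 0 = 34.00.

34.00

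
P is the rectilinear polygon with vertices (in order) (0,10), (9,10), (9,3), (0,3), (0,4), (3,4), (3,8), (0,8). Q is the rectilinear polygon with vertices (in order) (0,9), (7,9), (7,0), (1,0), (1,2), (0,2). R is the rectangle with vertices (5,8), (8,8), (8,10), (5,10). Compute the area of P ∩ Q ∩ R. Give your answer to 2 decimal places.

The intersection is the polygon with vertices (7,9), (7,8), (5,8), (5,9).
By the shoelace formula its area is 2.00.

2.00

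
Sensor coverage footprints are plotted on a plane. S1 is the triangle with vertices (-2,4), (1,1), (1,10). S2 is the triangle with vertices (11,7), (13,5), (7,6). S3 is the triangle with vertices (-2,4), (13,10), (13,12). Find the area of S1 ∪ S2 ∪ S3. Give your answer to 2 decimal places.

32.90

By inclusion–exclusion:
Individual areas: |S1| = 13.5, |S2| = 5, |S3| = 15.
|S1∩S2| = 0.
|S1∩S3| = 0.6.
|S2∩S3| = 0.
|S1∩S2∩S3| = 0.
|S1 ∪ S2 ∪ S3| = 33.5 − 0.6 + 0 = 32.90.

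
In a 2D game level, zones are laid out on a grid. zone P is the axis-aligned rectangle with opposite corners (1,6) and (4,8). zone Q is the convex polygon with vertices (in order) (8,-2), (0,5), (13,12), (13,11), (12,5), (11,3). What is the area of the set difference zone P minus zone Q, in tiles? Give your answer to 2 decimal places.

|zone P| = 6, |zone P∩zone Q| = 1.2363.
|zone P ∖ zone Q| = |zone P| − |zone P∩zone Q| = 6 − 1.2363 = 4.76.

4.76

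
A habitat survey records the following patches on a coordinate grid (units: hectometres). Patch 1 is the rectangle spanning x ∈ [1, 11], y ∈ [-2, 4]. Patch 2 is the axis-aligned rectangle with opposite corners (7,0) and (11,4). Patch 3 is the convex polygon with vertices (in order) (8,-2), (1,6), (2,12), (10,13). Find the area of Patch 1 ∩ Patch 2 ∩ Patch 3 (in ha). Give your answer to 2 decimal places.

The intersection is the polygon with vertices (7,0), (7,4), (8.8,4), (8.267,0).
By the shoelace formula its area is 6.13.

6.13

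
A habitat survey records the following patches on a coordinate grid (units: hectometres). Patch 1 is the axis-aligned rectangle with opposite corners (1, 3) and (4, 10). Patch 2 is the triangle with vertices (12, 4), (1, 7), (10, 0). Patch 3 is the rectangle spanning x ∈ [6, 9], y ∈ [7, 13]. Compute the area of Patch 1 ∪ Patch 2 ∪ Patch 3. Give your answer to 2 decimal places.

61.73

By inclusion–exclusion:
Individual areas: |Patch 1| = 21, |Patch 2| = 25, |Patch 3| = 18.
|Patch 1∩Patch 2| = 2.2727.
|Patch 1∩Patch 3| = 0 (no overlap).
|Patch 2∩Patch 3| = 0.
|Patch 1∩Patch 2∩Patch 3| = 0.
|Patch 1 ∪ Patch 2 ∪ Patch 3| = 64 − 2.2727 + 0 = 61.73.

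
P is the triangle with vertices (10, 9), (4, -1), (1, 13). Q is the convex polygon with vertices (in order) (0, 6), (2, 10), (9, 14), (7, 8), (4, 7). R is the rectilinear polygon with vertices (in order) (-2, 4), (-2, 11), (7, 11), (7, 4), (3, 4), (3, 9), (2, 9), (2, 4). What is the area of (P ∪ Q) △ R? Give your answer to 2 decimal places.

|P ∪ Q| = 67.8353.
|(P ∪ Q) ∩ R| = 34.0536.
|(P ∪ Q) △ R| = 67.8353 + 58 − 68.1071 = 57.73.

57.73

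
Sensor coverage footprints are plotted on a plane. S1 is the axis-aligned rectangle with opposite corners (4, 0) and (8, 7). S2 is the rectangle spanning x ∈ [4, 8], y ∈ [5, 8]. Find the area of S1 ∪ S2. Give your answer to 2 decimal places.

32.00

By inclusion–exclusion:
Individual areas: |S1| = 28, |S2| = 12.
|S1∩S2|: x∈[4,8], y∈[5,7] → 4·2 = 8.
|S1 ∪ S2| = 40 − 8 = 32.00.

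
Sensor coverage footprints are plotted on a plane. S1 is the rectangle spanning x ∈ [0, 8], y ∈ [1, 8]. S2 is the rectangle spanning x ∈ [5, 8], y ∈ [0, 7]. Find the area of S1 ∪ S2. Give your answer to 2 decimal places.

59.00

By inclusion–exclusion:
Individual areas: |S1| = 56, |S2| = 21.
|S1∩S2|: x∈[5,8], y∈[1,7] → 3·6 = 18.
|S1 ∪ S2| = 77 − 18 = 59.00.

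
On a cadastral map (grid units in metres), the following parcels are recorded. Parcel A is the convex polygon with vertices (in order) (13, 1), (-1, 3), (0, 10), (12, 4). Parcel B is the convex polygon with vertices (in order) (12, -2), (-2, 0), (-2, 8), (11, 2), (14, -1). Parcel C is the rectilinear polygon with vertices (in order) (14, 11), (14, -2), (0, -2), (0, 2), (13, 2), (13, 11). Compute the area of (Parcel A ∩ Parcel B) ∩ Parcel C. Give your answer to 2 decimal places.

2.08

The region (Parcel A ∩ Parcel B) ∩ Parcel C is the polygon with vertices (11.833,1.167), (6,2), (11,2).
By the shoelace formula its area is 2.08.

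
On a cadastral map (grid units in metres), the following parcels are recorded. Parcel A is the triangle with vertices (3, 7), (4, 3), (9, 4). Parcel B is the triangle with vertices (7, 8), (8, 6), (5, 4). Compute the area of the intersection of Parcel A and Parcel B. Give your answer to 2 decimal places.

The intersection is the polygon with vertices (6.714,5.143), (5,4), (5.8,5.6).
By the shoelace formula its area is 0.91.

0.91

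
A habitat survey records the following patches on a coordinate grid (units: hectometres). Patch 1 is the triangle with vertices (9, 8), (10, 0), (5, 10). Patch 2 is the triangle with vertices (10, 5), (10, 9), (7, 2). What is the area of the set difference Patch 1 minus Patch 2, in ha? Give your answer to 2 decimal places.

12.35

|Patch 1| = 15, |Patch 1∩Patch 2| = 2.649.
|Patch 1 ∖ Patch 2| = |Patch 1| − |Patch 1∩Patch 2| = 15 − 2.649 = 12.35.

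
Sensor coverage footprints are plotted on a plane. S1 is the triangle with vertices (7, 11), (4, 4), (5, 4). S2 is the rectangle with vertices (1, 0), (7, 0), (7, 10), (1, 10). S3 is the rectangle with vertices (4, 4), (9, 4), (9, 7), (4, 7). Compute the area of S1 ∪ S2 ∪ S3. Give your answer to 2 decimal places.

66.07

By inclusion–exclusion:
Individual areas: |S1| = 3.5, |S2| = 60, |S3| = 15.
|S1∩S2| = 3.4286.
|S1∩S3| = 2.3571.
|S2∩S3|: x∈[4,7], y∈[4,7] → 3·3 = 9.
|S1∩S2∩S3| = 2.3571.
|S1 ∪ S2 ∪ S3| = 78.5 − 14.7857 + 2.3571 = 66.07.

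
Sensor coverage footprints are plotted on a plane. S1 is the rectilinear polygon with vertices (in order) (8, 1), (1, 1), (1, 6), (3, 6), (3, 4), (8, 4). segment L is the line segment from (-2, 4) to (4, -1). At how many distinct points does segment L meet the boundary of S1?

2

The segment meets the boundary at (1.6,1), (1,1.5).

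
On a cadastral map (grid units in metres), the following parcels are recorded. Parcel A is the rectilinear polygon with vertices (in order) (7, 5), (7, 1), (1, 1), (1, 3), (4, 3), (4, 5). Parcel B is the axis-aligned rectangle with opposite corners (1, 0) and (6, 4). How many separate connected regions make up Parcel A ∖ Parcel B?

1

Parcel A ∖ Parcel B is a single connected region.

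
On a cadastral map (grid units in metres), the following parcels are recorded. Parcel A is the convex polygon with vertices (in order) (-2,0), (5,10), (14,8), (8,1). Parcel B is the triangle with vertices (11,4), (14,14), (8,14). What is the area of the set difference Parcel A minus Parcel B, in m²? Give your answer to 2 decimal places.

|Parcel A| = 84, |Parcel A∩Parcel B| = 6.477.
|Parcel A ∖ Parcel B| = |Parcel A| − |Parcel A∩Parcel B| = 84 − 6.477 = 77.52.

77.52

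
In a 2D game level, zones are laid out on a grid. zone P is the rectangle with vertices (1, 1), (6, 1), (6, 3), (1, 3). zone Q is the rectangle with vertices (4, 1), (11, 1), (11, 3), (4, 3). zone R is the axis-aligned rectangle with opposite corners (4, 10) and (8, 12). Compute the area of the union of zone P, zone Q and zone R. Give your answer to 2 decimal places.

By inclusion–exclusion:
Individual areas: |zone P| = 10, |zone Q| = 14, |zone R| = 8.
|zone P∩zone Q|: x∈[4,6], y∈[1,3] → 2·2 = 4.
|zone P∩zone R| = 0 (no overlap).
|zone Q∩zone R| = 0 (no overlap).
|zone P∩zone Q∩zone R| = 0.
|zone P ∪ zone Q ∪ zone R| = 32 − 4 + 0 = 28.00.

28.00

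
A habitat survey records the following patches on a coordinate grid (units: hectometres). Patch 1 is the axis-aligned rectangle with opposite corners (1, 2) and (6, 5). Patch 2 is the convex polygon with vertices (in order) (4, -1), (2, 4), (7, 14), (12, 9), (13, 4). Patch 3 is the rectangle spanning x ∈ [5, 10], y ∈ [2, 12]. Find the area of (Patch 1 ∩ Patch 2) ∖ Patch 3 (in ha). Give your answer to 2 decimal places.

|Patch 1 ∩ Patch 2| = 10.95.
|(Patch 1 ∩ Patch 2) ∩ Patch 3| = 3.
|(Patch 1 ∩ Patch 2) ∖ Patch 3| = 10.95 − 3 = 7.95.

7.95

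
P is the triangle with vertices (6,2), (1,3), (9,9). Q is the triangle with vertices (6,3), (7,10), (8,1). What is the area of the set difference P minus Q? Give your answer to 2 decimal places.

15.22

|P| = 19, |P∩Q| = 3.7795.
|P ∖ Q| = |P| − |P∩Q| = 19 − 3.7795 = 15.22.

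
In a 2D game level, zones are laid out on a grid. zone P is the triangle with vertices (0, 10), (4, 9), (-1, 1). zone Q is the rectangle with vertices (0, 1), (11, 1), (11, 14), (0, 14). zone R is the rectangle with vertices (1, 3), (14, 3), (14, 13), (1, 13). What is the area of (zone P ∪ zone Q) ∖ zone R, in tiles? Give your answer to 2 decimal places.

|zone P ∪ zone Q| = 146.7.
|(zone P ∪ zone Q) ∩ zone R| = 100.
|(zone P ∪ zone Q) ∖ zone R| = 146.7 − 100 = 46.70.

46.70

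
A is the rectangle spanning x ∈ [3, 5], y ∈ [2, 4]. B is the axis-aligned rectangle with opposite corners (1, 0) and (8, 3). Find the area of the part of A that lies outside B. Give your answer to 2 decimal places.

2.00

|A∩B|: x∈[3,5], y∈[2,3] → 2·1 = 2.
|A| = 4.
|A ∖ B| = |A| − |A∩B| = 4 − 2 = 2.00.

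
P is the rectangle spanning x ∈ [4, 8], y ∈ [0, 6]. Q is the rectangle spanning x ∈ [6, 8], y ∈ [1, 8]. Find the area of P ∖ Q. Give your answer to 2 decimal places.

14.00

|P∩Q|: x∈[6,8], y∈[1,6] → 2·5 = 10.
|P| = 24.
|P ∖ Q| = |P| − |P∩Q| = 24 − 10 = 14.00.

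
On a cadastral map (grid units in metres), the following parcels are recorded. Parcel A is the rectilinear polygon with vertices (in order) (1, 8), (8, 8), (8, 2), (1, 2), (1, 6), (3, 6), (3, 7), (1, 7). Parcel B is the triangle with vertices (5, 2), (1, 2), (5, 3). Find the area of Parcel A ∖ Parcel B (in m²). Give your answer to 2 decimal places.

38.00

|Parcel A| = 40, |Parcel A∩Parcel B| = 2.
|Parcel A ∖ Parcel B| = |Parcel A| − |Parcel A∩Parcel B| = 40 − 2 = 38.00.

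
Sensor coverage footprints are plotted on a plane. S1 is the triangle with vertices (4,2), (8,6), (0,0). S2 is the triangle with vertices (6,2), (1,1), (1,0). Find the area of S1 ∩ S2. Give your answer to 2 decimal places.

The intersection is the polygon with vertices (1.454,1.091), (2.667,1.333), (1,0.5), (1,0.75).
By the shoelace formula its area is 0.36.

0.36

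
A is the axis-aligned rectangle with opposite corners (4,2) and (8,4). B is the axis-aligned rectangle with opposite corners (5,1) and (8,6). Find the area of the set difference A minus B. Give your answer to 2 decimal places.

2.00

|A∩B|: x∈[5,8], y∈[2,4] → 3·2 = 6.
|A| = 8.
|A ∖ B| = |A| − |A∩B| = 8 − 6 = 2.00.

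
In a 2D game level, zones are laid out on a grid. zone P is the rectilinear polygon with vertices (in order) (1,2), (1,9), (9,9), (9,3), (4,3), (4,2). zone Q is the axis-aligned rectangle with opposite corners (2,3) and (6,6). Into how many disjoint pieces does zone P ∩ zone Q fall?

zone P ∩ zone Q is a single connected region.

1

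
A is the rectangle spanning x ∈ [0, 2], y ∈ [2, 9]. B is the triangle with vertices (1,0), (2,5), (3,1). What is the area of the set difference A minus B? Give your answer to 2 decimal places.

13.10

|A| = 14, |A∩B| = 0.9.
|A ∖ B| = |A| − |A∩B| = 14 − 0.9 = 13.10.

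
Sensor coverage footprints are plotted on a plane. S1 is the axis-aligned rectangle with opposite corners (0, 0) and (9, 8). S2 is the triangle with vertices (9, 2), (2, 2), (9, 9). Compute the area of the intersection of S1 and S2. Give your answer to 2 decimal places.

The intersection is the polygon with vertices (9,2), (2,2), (8,8), (9,8).
By the shoelace formula its area is 24.00.

24.00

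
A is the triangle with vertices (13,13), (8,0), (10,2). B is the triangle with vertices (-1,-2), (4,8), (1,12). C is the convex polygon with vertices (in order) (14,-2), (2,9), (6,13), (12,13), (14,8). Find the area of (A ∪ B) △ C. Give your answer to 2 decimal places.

|A ∪ B| = 33.
|(A ∪ B) ∩ C| = 8.2258.
|(A ∪ B) △ C| = 33 + 101 − 16.4516 = 117.55.

117.55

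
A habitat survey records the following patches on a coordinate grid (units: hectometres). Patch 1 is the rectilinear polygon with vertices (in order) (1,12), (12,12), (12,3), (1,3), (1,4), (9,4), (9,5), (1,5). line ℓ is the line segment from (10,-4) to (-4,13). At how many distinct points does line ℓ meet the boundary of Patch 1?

4

The segment meets the boundary at (1,6.929), (2.588,5), (3.412,4), (4.235,3).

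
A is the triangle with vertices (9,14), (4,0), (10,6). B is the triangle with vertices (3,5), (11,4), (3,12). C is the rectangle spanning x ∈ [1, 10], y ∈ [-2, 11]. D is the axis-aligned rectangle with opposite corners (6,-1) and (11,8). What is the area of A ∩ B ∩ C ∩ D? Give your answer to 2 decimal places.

7.66

The intersection is the polygon with vertices (8.333,4.333), (6,4.625), (6,5.6), (6.857,8), (7,8), (9.5,5.5).
By the shoelace formula its area is 7.66.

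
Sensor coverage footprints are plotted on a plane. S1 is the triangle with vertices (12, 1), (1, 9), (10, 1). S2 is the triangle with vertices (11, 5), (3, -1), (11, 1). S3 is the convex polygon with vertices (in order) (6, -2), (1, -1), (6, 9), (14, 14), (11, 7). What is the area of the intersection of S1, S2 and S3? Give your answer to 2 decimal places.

The intersection is the polygon with vertices (8.017,2.763), (8.785,3.338), (8.914,3.245), (8.438,2.388).
By the shoelace formula its area is 0.34.

0.34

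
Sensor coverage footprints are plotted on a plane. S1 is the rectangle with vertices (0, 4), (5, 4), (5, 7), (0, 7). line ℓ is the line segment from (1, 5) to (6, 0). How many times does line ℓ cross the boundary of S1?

The segment meets the boundary at (2,4).

1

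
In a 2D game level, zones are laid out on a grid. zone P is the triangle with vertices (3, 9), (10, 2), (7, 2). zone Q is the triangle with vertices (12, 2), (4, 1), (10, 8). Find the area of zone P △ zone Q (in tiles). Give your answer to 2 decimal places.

24.47

|zone P| = 10.5, |zone Q| = 25, |zone P∩zone Q| = 5.5137.
|zone P △ zone Q| = |zone P| + |zone Q| − 2·|zone P∩zone Q| = 10.5 + 25 − 11.0275 = 24.47.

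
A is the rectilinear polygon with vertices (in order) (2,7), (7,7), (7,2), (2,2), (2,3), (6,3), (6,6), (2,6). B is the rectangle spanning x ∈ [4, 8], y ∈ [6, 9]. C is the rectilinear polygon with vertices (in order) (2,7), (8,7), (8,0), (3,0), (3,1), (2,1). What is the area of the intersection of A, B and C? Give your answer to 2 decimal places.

The intersection is the polygon with vertices (7,6), (6,6), (4,6), (4,7), (7,7).
By the shoelace formula its area is 3.00.

3.00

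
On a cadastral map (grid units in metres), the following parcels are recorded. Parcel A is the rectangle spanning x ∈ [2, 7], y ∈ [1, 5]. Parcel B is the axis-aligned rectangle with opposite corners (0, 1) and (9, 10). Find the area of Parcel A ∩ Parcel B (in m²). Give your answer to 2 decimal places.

|Parcel A∩Parcel B|: x∈[2,7], y∈[1,5] → 5·4 = 20.

20.00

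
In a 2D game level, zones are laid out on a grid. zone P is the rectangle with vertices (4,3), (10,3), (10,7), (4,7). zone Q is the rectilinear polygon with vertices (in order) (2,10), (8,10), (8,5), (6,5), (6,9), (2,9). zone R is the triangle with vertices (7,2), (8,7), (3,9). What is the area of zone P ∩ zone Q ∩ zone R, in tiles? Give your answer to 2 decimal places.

The intersection is the polygon with vertices (6,5), (6,7), (8,7), (7.6,5).
By the shoelace formula its area is 3.60.

3.60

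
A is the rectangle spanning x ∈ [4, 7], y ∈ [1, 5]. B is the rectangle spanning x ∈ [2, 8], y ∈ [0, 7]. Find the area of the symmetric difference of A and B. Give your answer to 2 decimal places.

|A∩B|: x∈[4,7], y∈[1,5] → 3·4 = 12.
|A △ B| = |A| + |B| − 2·|A∩B| = 12 + 42 − 24 = 30.00.

30.00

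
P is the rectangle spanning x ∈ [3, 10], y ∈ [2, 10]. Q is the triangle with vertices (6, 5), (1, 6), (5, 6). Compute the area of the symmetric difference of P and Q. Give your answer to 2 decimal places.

|P| = 56, |Q| = 2, |P∩Q| = 1.6.
|P △ Q| = |P| + |Q| − 2·|P∩Q| = 56 + 2 − 3.2 = 54.80.

54.80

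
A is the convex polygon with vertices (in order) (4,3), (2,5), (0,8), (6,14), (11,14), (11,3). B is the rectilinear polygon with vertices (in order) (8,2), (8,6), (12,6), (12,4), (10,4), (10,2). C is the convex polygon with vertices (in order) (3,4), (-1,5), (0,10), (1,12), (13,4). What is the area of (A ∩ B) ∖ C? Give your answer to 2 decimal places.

|A ∩ B| = 8.
|(A ∩ B) ∩ C| = 5.6667.
|(A ∩ B) ∖ C| = 8 − 5.6667 = 2.33.

2.33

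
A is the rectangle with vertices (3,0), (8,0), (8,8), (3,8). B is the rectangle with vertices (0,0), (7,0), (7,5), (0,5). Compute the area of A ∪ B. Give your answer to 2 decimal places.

55.00

By inclusion–exclusion:
Individual areas: |A| = 40, |B| = 35.
|A∩B|: x∈[3,7], y∈[0,5] → 4·5 = 20.
|A ∪ B| = 75 − 20 = 55.00.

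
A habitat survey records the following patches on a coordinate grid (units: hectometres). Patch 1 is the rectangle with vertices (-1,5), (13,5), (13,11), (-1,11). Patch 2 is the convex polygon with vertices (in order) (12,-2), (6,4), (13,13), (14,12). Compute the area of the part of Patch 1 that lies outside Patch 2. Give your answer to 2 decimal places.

|Patch 1| = 84, |Patch 1∩Patch 2| = 23.3333.
|Patch 1 ∖ Patch 2| = |Patch 1| − |Patch 1∩Patch 2| = 84 − 23.3333 = 60.67.

60.67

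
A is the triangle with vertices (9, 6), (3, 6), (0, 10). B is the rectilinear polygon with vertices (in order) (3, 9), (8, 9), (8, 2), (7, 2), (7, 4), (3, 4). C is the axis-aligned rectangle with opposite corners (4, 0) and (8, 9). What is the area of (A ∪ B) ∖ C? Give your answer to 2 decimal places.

9.22

|A ∪ B| = 31.2222.
|(A ∪ B) ∩ C| = 22.
|(A ∪ B) ∖ C| = 31.2222 − 22 = 9.22.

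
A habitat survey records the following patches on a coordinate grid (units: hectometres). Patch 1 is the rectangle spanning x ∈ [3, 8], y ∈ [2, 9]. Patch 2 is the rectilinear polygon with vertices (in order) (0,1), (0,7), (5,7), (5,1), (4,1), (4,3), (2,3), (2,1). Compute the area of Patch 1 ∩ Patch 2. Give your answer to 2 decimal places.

The intersection is the polygon with vertices (3,7), (5,7), (5,2), (4,2), (4,3), (3,3).
By the shoelace formula its area is 9.00.

9.00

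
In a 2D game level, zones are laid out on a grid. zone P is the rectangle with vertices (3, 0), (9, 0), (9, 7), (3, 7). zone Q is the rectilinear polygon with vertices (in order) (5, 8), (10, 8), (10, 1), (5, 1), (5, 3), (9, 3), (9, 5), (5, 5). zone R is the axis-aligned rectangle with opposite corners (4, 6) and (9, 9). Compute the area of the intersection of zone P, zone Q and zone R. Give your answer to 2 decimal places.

The intersection is the polygon with vertices (5,7), (9,7), (9,6), (5,6).
By the shoelace formula its area is 4.00.

4.00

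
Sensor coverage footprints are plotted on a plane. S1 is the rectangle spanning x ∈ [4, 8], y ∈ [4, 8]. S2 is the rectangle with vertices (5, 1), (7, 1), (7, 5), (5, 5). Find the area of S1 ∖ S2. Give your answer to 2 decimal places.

|S1∩S2|: x∈[5,7], y∈[4,5] → 2·1 = 2.
|S1| = 16.
|S1 ∖ S2| = |S1| − |S1∩S2| = 16 − 2 = 14.00.

14.00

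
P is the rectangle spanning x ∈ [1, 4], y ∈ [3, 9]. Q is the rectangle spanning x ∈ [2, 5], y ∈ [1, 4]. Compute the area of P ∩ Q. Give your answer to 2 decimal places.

2.00

|P∩Q|: x∈[2,4], y∈[3,4] → 2·1 = 2.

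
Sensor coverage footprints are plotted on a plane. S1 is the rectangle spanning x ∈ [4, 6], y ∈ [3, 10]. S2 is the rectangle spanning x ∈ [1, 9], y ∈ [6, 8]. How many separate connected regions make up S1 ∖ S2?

S1 ∖ S2 splits into 2 disjoint pieces (area 6, area 4).

2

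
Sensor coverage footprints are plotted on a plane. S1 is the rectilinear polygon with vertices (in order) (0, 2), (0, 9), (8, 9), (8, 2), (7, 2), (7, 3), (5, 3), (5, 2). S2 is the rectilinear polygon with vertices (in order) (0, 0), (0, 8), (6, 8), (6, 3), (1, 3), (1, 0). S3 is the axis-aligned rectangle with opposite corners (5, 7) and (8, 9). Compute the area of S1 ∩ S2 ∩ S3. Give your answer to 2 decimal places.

The intersection is the polygon with vertices (6,8), (6,7), (5,7), (5,8).
By the shoelace formula its area is 1.00.

1.00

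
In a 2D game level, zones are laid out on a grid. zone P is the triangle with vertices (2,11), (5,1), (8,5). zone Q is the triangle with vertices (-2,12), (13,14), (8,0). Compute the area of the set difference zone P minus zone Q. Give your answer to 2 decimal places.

2.92

|zone P| = 21, |zone P∩zone Q| = 18.0814.
|zone P ∖ zone Q| = |zone P| − |zone P∩zone Q| = 21 − 18.0814 = 2.92.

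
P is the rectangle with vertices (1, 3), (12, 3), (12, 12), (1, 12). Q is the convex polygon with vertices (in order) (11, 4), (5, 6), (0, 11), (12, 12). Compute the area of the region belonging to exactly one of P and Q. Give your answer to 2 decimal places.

42.58

|P| = 99, |Q| = 57.5, |P∩Q| = 56.9583.
|P △ Q| = |P| + |Q| − 2·|P∩Q| = 99 + 57.5 − 113.9167 = 42.58.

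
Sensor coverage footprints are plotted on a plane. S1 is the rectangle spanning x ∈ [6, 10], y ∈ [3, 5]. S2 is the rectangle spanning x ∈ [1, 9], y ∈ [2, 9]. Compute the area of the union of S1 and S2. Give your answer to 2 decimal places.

By inclusion–exclusion:
Individual areas: |S1| = 8, |S2| = 56.
|S1∩S2|: x∈[6,9], y∈[3,5] → 3·2 = 6.
|S1 ∪ S2| = 64 − 6 = 58.00.

58.00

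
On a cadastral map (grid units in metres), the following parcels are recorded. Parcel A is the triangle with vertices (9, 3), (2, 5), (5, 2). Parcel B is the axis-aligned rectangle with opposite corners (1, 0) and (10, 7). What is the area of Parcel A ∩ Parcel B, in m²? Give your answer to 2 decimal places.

7.50

The intersection is the polygon with vertices (5,2), (2,5), (9,3).
By the shoelace formula its area is 7.50.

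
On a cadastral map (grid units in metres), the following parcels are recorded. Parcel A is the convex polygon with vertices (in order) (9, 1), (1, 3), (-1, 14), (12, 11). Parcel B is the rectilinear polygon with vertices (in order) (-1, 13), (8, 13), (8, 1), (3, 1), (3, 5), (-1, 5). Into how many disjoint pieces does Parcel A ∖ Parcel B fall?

3

Parcel A ∖ Parcel B splits into 3 disjoint pieces (area 26.7212, area 4.8636, area 2.0758).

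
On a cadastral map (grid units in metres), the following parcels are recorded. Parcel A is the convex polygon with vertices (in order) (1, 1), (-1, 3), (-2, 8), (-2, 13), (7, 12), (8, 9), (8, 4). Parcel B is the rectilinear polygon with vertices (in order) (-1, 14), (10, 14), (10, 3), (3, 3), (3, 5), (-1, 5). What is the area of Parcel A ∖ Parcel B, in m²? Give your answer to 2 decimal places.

22.11

|Parcel A| = 96, |Parcel A∩Parcel B| = 73.8889.
|Parcel A ∖ Parcel B| = |Parcel A| − |Parcel A∩Parcel B| = 96 − 73.8889 = 22.11.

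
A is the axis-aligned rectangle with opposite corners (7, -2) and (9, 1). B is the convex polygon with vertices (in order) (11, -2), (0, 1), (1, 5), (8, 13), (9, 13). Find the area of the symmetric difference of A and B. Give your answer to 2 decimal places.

|A| = 6, |B| = 95.5, |A∩B| = 4.3636.
|A △ B| = |A| + |B| − 2·|A∩B| = 6 + 95.5 − 8.7273 = 92.77.

92.77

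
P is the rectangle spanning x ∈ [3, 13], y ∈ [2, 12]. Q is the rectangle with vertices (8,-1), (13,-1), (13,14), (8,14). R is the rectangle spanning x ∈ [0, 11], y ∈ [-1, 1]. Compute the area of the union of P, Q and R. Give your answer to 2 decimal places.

By inclusion–exclusion:
Individual areas: |P| = 100, |Q| = 75, |R| = 22.
|P∩Q|: x∈[8,13], y∈[2,12] → 5·10 = 50.
|P∩R| = 0 (no overlap).
|Q∩R|: x∈[8,11], y∈[-1,1] → 3·2 = 6.
|P∩Q∩R| = 0.
|P ∪ Q ∪ R| = 197 − 56 + 0 = 141.00.

141.00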